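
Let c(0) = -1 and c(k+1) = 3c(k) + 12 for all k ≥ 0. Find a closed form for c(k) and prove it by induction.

Claim: c(k) = 5·3^k − 6.

Base case: c(0) = -1, and 5·3^0 − 6 = 5 − 6 = -1.
Assume c(m) = 5·3^m − 6 for some m ≥ 0.
Then c(m+1) = 3c(m) + 12 = 3·(5·3^m − 6) + 12 = 15·3^m − 18 + 12 = 5·3^{m+1} − 6.
So the formula holds for m+1, and by induction c(k) = 5·3^k − 6 for all k ≥ 0.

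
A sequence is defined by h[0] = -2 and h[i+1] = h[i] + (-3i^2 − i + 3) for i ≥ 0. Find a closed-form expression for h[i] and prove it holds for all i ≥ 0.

Claim: h[i] = -i^3 + i^2 + 3i − 2.

Base case: h[0] = -2, and -0^3 + 0^2 + 3·0 − 2 = -2.
Assume h[j] = -j^3 + j^2 + 3j − 2.
Then h[j+1] = h[j] + (-3j^2 − j + 3) = (-j^3 + j^2 + 3j − 2) + (-3j^2 − j + 3) = -j^3 − 2j^2 + 2j + 1,
and -(j+1)^3 + (j+1)^2 + 3·(j+1) − 2 = -j^3 − 2j^2 + 2j + 1.
Hence h[i] = -i^3 + i^2 + 3i − 2 for every i ≥ 0, by induction.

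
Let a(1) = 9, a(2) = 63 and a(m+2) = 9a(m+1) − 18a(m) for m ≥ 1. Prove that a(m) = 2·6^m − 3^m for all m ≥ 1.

Base cases: a(1) = 9 and 2·6^1 − 3^1 = 9; a(2) = 63 and 2·6^2 − 3^2 = 63.
Assume a(i) = 2·6^i − 3^i for all 1 ≤ i ≤ j, where j ≥ 2.
Then a(j+1) = 9a(j) − 18a(j−1) = 9·(2·6^j − 3^j) − 18·(2·6^{j−1} − 3^{j−1}) = 2·(9·6 − 18)6^{j−1} − (9·3 − 18)3^{j−1} = 72·6^{j−1} − 9·3^{j−1} = 2·6^{j+1} − 3^{j+1}.
By strong induction, a(m) = 2·6^m − 3^m for all m ≥ 1.

a(m) = 2·6^m − 3^m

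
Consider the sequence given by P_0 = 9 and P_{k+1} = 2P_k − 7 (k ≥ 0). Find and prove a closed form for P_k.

Claim: P_k = 2^{k+1} + 7.

Base case: P_0 = 9, and 2^{0+1} + 7 = 2 + 7 = 9.
Assume P_j = 2^{j+1} + 7 for some j ≥ 0.
Then P_{j+1} = 2P_j − 7 = 2·(2^{j+1} + 7) − 7 = 2^{j+2} + 14 − 7 = 2^{j+2} + 7.
Hence P_k = 2^{k+1} + 7 for every k ≥ 0, by induction.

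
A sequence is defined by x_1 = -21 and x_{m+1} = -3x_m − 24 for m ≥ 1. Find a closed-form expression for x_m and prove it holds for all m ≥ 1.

Claim: x_m = 5·(-3)^m − 6.

Base case: x_1 = -21, and 5·(-3)^1 − 6 = -15 − 6 = -21.
Assume x_j = 5·(-3)^j − 6 for some j ≥ 1.
Then x_{j+1} = -3x_j − 24 = -3·(5·(-3)^j − 6) − 24 = -15·(-3)^j + 18 − 24 = 5·(-3)^{j+1} − 6.
So the formula holds for j+1, and by induction x_m = 5·(-3)^m − 6 for all m ≥ 1.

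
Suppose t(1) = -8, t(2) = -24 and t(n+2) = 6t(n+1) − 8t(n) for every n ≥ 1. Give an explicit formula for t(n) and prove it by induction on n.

Claim: t(n) = -4^n − 2·2^n.

Base cases: t(1) = -8 and -4^1 − 2·2^1 = -8; t(2) = -24 and -4^2 − 2·2^2 = -24.
Assume t(j) = -4^j − 2·2^j for all 1 ≤ j ≤ r, where r ≥ 2.
Then t(r+1) = 6t(r) − 8t(r−1) = 6·(-4^r − 2·2^r) − 8·(-4^{r−1} − 2·2^{r−1}) = -(6·4 − 8)4^{r−1} − 2·(6·2 − 8)2^{r−1} = -16·4^{r−1} − 8·2^{r−1} = -4^{r+1} − 2·2^{r+1}.
So the formula holds for r+1, and by strong induction t(n) = -4^n − 2·2^n for all n ≥ 1.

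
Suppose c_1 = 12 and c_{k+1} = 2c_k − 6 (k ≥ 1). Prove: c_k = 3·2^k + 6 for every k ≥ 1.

Base case: c_1 = 12, and 3·2^1 + 6 = 6 + 6 = 12.
Assume c_m = 3·2^m + 6 for some m ≥ 1.
Then c_{m+1} = 2c_m − 6 = 2·(3·2^m + 6) − 6 = 6·2^m + 12 − 6 = 3·2^{m+1} + 6.
By induction, c_k = 3·2^k + 6 for all k ≥ 1.

c_k = 3·2^k + 6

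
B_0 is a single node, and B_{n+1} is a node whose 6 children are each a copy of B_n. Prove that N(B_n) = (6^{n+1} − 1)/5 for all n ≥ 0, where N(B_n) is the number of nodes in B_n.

Base case: N(B_0) = 1, and (6^{0+1} − 1)/5 = 1.
Assume N(B_r) = (6^{r+1} − 1)/5.
Then N(B_{r+1}) = 1 + 6N(B_r) = 1 + 6·(6^{r+1} − 1)/5 = 1 + (6^{r+2} − 6)/5 = (5 + 6^{r+2} − 6)/5 = (6^{r+2} − 1)/5.
Hence N(B_n) = (6^{n+1} − 1)/5 for every n ≥ 0, by induction.

N(B_n) = (6^{n+1} − 1)/5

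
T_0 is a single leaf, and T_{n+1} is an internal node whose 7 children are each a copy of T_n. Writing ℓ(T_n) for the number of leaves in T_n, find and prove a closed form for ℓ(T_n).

Claim: ℓ(T_n) = 7^n.

Base case: ℓ(T_0) = 1, and 7^0 = 1.
Assume ℓ(T_r) = 7^r.
Then ℓ(T_{r+1}) = 7·ℓ(T_r) = 7·7^r = 7^{r+1}.
So the formula holds for r+1, and by induction ℓ(T_n) = 7^n for all n ≥ 0.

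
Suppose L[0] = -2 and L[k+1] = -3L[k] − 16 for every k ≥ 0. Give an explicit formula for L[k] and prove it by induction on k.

Claim: L[k] = 2·(-3)^k − 4.

Base case: L[0] = -2, and 2·(-3)^0 − 4 = 2 − 4 = -2.
Assume L[r] = 2·(-3)^r − 4 for some r ≥ 0.
Then L[r+1] = -3L[r] − 16 = -3·(2·(-3)^r − 4) − 16 = -6·(-3)^r + 12 − 16 = 2·(-3)^{r+1} − 4.
Hence L[k] = 2·(-3)^k − 4 for every k ≥ 0, by induction.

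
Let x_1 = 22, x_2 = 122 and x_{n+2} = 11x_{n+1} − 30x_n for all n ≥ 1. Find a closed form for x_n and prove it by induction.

Claim: x_n = 2·6^n + 2·5^n.

Base cases: x_1 = 22 and 2·6^1 + 2·5^1 = 22; x_2 = 122 and 2·6^2 + 2·5^2 = 122.
Assume x_i = 2·6^i + 2·5^i for all 1 ≤ i ≤ j, where j ≥ 2.
Then x_{j+1} = 11x_j − 30x_{j−1} = 11·(2·6^j + 2·5^j) − 30·(2·6^{j−1} + 2·5^{j−1}) = 2·(11·6 − 30)6^{j−1} + 2·(11·5 − 30)5^{j−1} = 72·6^{j−1} + 50·5^{j−1} = 2·6^{j+1} + 2·5^{j+1}.
By strong induction, x_n = 2·6^n + 2·5^n for all n ≥ 1.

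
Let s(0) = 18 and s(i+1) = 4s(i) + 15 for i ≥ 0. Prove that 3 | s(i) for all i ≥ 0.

Base case: s(0) = 18 = 3·6, so 3 | s(0).
Assume 3 | s(j), so s(j) = 3t for some integer t.
Then s(j+1) = 4s(j) + 15 = 4·(3t) + 15 = 3(4t + 5), so 3 | s(j+1).
So the property holds for j+1, and by induction 3 | s(i) for all i ≥ 0.

3 | s(i)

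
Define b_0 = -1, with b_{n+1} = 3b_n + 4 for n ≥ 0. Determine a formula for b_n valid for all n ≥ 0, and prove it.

Claim: b_n = 3^n − 2.

Base case: b_0 = -1, and 3^0 − 2 = 1 − 2 = -1.
Assume b_m = 3^m − 2 for some m ≥ 0.
Then b_{m+1} = 3b_m + 4 = 3·(3^m − 2) + 4 = 3^{m+1} − 6 + 4 = 3^{m+1} − 2.
So the formula holds for m+1, and by induction b_n = 3^n − 2 for all n ≥ 0.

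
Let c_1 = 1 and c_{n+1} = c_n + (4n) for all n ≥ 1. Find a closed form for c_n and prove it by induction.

Claim: c_n = 2n^2 − 2n + 1.

Base case: c_1 = 1, and 2·1^2 − 2·1 + 1 = 1.
Assume c_j = 2j^2 − 2j + 1.
Then c_{j+1} = c_j + (4j) = (2j^2 − 2j + 1) + (4j) = 2j^2 + 2j + 1,
and 2·(j+1)^2 − 2·(j+1) + 1 = 2j^2 + 2j + 1.
By induction, c_n = 2n^2 − 2n + 1 for all n ≥ 1.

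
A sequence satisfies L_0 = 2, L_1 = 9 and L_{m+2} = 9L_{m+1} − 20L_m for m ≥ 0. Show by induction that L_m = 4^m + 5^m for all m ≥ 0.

Base cases: L_0 = 2 and 4^0 + 5^0 = 2; L_1 = 9 and 4^1 + 5^1 = 9.
Assume L_i = 4^i + 5^i for all 0 ≤ i ≤ j, where j ≥ 1.
Then L_{j+1} = 9L_j − 20L_{j−1} = 9·(4^j + 5^j) − 20·(4^{j−1} + 5^{j−1}) = (9·4 − 20)4^{j−1} + (9·5 − 20)5^{j−1} = 16·4^{j−1} + 25·5^{j−1} = 4^{j+1} + 5^{j+1}.
Hence L_m = 4^m + 5^m for every m ≥ 0, by strong induction.

L_m = 4^m + 5^m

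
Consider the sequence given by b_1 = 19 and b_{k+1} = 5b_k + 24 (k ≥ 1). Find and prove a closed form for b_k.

Claim: b_k = 5^{k+1} − 6.

Base case: b_1 = 19, and 5^{1+1} − 6 = 25 − 6 = 19.
Assume b_r = 5^{r+1} − 6 for some r ≥ 1.
Then b_{r+1} = 5b_r + 24 = 5·(5^{r+1} − 6) + 24 = 5^{r+2} − 30 + 24 = 5^{r+2} − 6.
By induction, b_k = 5^{k+1} − 6 for all k ≥ 1.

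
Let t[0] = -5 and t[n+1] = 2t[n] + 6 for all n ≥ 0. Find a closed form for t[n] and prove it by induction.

Claim: t[n] = 2^n − 6.

Base case: t[0] = -5, and 2^0 − 6 = 1 − 6 = -5.
Assume t[j] = 2^j − 6 for some j ≥ 0.
Then t[j+1] = 2t[j] + 6 = 2·(2^j − 6) + 6 = 2^{j+1} − 12 + 6 = 2^{j+1} − 6.
Hence t[n] = 2^n − 6 for every n ≥ 0, by induction.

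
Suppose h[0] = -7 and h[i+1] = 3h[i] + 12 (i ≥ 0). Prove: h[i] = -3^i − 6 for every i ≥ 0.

Base case: h[0] = -7, and -3^0 − 6 = -1 − 6 = -7.
Assume h[m] = -3^m − 6 for some m ≥ 0.
Then h[m+1] = 3h[m] + 12 = 3·(-3^m − 6) + 12 = -3^{m+1} − 18 + 12 = -3^{m+1} − 6.
So the formula holds for m+1, and by induction h[i] = -3^i − 6 for all i ≥ 0.

h[i] = -3^i − 6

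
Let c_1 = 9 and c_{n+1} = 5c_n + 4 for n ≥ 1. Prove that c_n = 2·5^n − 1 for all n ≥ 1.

Base case: c_1 = 9, and 2·5^1 − 1 = 10 − 1 = 9.
Assume c_k = 2·5^k − 1 for some k ≥ 1.
Then c_{k+1} = 5c_k + 4 = 5·(2·5^k − 1) + 4 = 10·5^k − 5 + 4 = 2·5^{k+1} − 1.
By induction, c_n = 2·5^n − 1 for all n ≥ 1.

c_n = 2·5^n − 1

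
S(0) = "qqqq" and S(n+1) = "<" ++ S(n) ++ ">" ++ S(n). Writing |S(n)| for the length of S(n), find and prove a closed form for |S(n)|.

Claim: |S(n)| = 6·2^n − 2.

Base case: |S(0)| = 4, and 6·2^0 − 2 = 4.
Assume |S(m)| = 6·2^m − 2.
Then |S(m+1)| = 1 + |S(m)| + 1 + |S(m)| = 2|S(m)| + 2 = 2(6·2^m − 2) + 2 = 6·2^{m+1} − 4 + 2 = 6·2^{m+1} − 2.
Hence |S(n)| = 6·2^n − 2 for every n ≥ 0, by induction.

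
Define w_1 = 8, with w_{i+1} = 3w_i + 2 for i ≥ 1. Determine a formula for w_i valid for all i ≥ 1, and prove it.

Claim: w_i = 3^{i+1} − 1.

Base case: w_1 = 8, and 3^{1+1} − 1 = 9 − 1 = 8.
Assume w_r = 3^{r+1} − 1 for some r ≥ 1.
Then w_{r+1} = 3w_r + 2 = 3·(3^{r+1} − 1) + 2 = 3^{r+2} − 3 + 2 = 3^{r+2} − 1.
Hence w_i = 3^{i+1} − 1 for every i ≥ 1, by induction.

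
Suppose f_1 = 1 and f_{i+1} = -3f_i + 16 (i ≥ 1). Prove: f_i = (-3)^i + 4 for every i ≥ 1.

Base case: f_1 = 1, and (-3)^1 + 4 = -3 + 4 = 1.
Assume f_m = (-3)^m + 4 for some m ≥ 1.
Then f_{m+1} = -3f_m + 16 = -3·((-3)^m + 4) + 16 = -3·(-3)^m − 12 + 16 = (-3)^{m+1} + 4.
Hence f_i = (-3)^i + 4 for every i ≥ 1, by induction.

f_i = (-3)^i + 4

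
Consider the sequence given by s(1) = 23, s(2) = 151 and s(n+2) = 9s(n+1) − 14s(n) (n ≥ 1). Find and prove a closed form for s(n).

Claim: s(n) = 3·7^n + 2^n.

Base cases: s(1) = 23 and 3·7^1 + 2^1 = 23; s(2) = 151 and 3·7^2 + 2^2 = 151.
Assume s(j) = 3·7^j + 2^j for all 1 ≤ j ≤ k, where k ≥ 2.
Then s(k+1) = 9s(k) − 14s(k−1) = 9·(3·7^k + 2^k) − 14·(3·7^{k−1} + 2^{k−1}) = 3·(9·7 − 14)7^{k−1} + (9·2 − 14)2^{k−1} = 147·7^{k−1} + 4·2^{k−1} = 3·7^{k+1} + 2^{k+1}.
By strong induction, s(n) = 3·7^n + 2^n for all n ≥ 1.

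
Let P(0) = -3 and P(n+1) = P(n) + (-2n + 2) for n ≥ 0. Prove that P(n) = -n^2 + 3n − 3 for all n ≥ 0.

Base case: P(0) = -3, and -0^2 + 3·0 − 3 = -3.
Assume P(r) = -r^2 + 3r − 3.
Then P(r+1) = P(r) + (-2r + 2) = (-r^2 + 3r − 3) + (-2r + 2) = -r^2 + r − 1,
and -(r+1)^2 + 3·(r+1) − 3 = -r^2 + r − 1.
This completes the inductive step, so P(n) = -n^2 + 3n − 3 for all n ≥ 0.

P(n) = -n^2 + 3n − 3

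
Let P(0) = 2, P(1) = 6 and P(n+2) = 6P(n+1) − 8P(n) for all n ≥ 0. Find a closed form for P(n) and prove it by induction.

Claim: P(n) = 2^n + 4^n.

Base cases: P(0) = 2 and 2^0 + 4^0 = 2; P(1) = 6 and 2^1 + 4^1 = 6.
Assume P(j) = 2^j + 4^j for all 0 ≤ j ≤ m, where m ≥ 1.
Then P(m+1) = 6P(m) − 8P(m−1) = 6·(2^m + 4^m) − 8·(2^{m−1} + 4^{m−1}) = (6·2 − 8)2^{m−1} + (6·4 − 8)4^{m−1} = 4·2^{m−1} + 16·4^{m−1} = 2^{m+1} + 4^{m+1}.
Hence P(n) = 2^n + 4^n for every n ≥ 0, by strong induction.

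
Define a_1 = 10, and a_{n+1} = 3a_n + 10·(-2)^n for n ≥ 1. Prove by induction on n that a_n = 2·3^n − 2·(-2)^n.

Base case: a_1 = 10, and 2·3^1 − 2·(-2)^1 = 6 + 4 = 10.
Assume a_r = 2·3^r − 2·(-2)^r for some r ≥ 1.
Then a_{r+1} = 3a_r + 10·(-2)^r = 3·(2·3^r − 2·(-2)^r) + 10·(-2)^r = 2·3^{r+1} − 6·(-2)^r + 10·(-2)^r = 2·3^{r+1} + 4·(-2)^r = 2·3^{r+1} − 2·(-2)^{r+1}.
By induction, a_n = 2·3^n − 2·(-2)^n for all n ≥ 1.

a_n = 2·3^n − 2·(-2)^n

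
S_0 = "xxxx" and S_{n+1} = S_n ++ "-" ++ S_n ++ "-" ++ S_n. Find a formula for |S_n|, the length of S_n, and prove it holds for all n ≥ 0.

Claim: |S_n| = 5·3^n − 1.

Base case: |S_0| = 4, and 5·3^0 − 1 = 4.
Assume |S_r| = 5·3^r − 1.
Then |S_{r+1}| = 3|S_r| + 2 = 3(5·3^r − 1) + 2 = 5·3^{r+1} − 3 + 2 = 5·3^{r+1} − 1.
This completes the inductive step, so |S_n| = 5·3^n − 1 for all n ≥ 0.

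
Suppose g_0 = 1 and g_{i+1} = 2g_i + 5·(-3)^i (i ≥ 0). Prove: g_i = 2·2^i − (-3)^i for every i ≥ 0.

Base case: g_0 = 1, and 2·2^0 − (-3)^0 = 2 − 1 = 1.
Assume g_j = 2·2^j − (-3)^j for some j ≥ 0.
Then g_{j+1} = 2g_j + 5·(-3)^j = 2·(2·2^j − (-3)^j) + 5·(-3)^j = 2·2^{j+1} − 2·(-3)^j + 5·(-3)^j = 2·2^{j+1} + 3·(-3)^j = 2·2^{j+1} − (-3)^{j+1}.
This completes the inductive step, so g_i = 2·2^i − (-3)^i for all i ≥ 0.

g_i = 2·2^i − (-3)^i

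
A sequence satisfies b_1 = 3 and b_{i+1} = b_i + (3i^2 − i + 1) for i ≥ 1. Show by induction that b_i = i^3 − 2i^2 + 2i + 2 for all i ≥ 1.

Base case: b_1 = 3, and 1^3 − 2·1^2 + 2·1 + 2 = 3.
Assume b_k = k^3 − 2k^2 + 2k + 2.
Then b_{k+1} = b_k + (3k^2 − k + 1) = (k^3 − 2k^2 + 2k + 2) + (3k^2 − k + 1) = k^3 + k^2 + k + 3,
and (k+1)^3 − 2·(k+1)^2 + 2·(k+1) + 2 = k^3 + k^2 + k + 3.
By induction, b_i = i^3 − 2i^2 + 2i + 2 for all i ≥ 1.

b_i = i^3 − 2i^2 + 2i + 2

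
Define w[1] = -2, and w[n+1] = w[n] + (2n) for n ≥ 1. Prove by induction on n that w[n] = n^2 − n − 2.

Base case: w[1] = -2, and 1^2 − 1 − 2 = -2.
Assume w[j] = j^2 − j − 2.
Then w[j+1] = w[j] + (2j) = (j^2 − j − 2) + (2j) = j^2 + j − 2,
and (j+1)^2 − (j+1) − 2 = j^2 + j − 2.
This completes the inductive step, so w[n] = n^2 − n − 2 for all n ≥ 1.

w[n] = n^2 − n − 2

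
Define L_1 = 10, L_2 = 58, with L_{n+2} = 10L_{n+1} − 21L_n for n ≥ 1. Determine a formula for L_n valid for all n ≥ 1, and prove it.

Claim: L_n = 3^n + 7^n.

Base cases: L_1 = 10 and 3^1 + 7^1 = 10; L_2 = 58 and 3^2 + 7^2 = 58.
Assume L_j = 3^j + 7^j for all 1 ≤ j ≤ r, where r ≥ 2.
Then L_{r+1} = 10L_r − 21L_{r−1} = 10·(3^r + 7^r) − 21·(3^{r−1} + 7^{r−1}) = (10·3 − 21)3^{r−1} + (10·7 − 21)7^{r−1} = 9·3^{r−1} + 49·7^{r−1} = 3^{r+1} + 7^{r+1}.
By strong induction, L_n = 3^n + 7^n for all n ≥ 1.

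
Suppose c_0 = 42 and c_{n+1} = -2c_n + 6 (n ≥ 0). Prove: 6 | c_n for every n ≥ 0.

Base case: c_0 = 42 = 6·7, so 6 | c_0.
Assume 6 | c_j, so c_j = 6t for some integer t.
Then c_{j+1} = -2c_j + 6 = -2·(6t) + 6 = 6(-2t + 1), so 6 | c_{j+1}.
This completes the inductive step, so 6 | c_n for all n ≥ 0.

6 | c_n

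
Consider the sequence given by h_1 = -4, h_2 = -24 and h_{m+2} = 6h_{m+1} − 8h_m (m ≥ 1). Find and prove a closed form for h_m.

Claim: h_m = 2·2^m − 2·4^m.

Base cases: h_1 = -4 and 2·2^1 − 2·4^1 = -4; h_2 = -24 and 2·2^2 − 2·4^2 = -24.
Assume h_i = 2·2^i − 2·4^i for all 1 ≤ i ≤ j, where j ≥ 2.
Then h_{j+1} = 6h_j − 8h_{j−1} = 6·(2·2^j − 2·4^j) − 8·(2·2^{j−1} − 2·4^{j−1}) = 2·(6·2 − 8)2^{j−1} − 2·(6·4 − 8)4^{j−1} = 8·2^{j−1} − 32·4^{j−1} = 2·2^{j+1} − 2·4^{j+1}.
By strong induction, h_m = 2·2^m − 2·4^m for all m ≥ 1.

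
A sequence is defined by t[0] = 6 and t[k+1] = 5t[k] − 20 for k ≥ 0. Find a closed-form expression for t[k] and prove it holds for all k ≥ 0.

Claim: t[k] = 5^k + 5.

Base case: t[0] = 6, and 5^0 + 5 = 1 + 5 = 6.
Assume t[r] = 5^r + 5 for some r ≥ 0.
Then t[r+1] = 5t[r] − 20 = 5·(5^r + 5) − 20 = 5^{r+1} + 25 − 20 = 5^{r+1} + 5.
This completes the inductive step, so t[k] = 5^k + 5 for all k ≥ 0.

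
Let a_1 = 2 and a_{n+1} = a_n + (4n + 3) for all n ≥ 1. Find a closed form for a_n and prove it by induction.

Claim: a_n = 2n^2 + n − 1.

Base case: a_1 = 2, and 2·1^2 + 1 − 1 = 2.
Assume a_r = 2r^2 + r − 1.
Then a_{r+1} = a_r + (4r + 3) = (2r^2 + r − 1) + (4r + 3) = 2r^2 + 5r + 2,
and 2·(r+1)^2 + (r+1) − 1 = 2r^2 + 5r + 2.
Hence a_n = 2n^2 + n − 1 for every n ≥ 1, by induction.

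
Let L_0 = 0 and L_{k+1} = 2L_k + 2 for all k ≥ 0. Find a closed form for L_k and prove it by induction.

Claim: L_k = 2^{k+1} − 2.

Base case: L_0 = 0, and 2^{0+1} − 2 = 2 − 2 = 0.
Assume L_r = 2^{r+1} − 2 for some r ≥ 0.
Then L_{r+1} = 2L_r + 2 = 2·(2^{r+1} − 2) + 2 = 2^{r+2} − 4 + 2 = 2^{r+2} − 2.
By induction, L_k = 2^{k+1} − 2 for all k ≥ 0.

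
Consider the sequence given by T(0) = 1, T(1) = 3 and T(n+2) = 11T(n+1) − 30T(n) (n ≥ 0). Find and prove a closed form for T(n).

Claim: T(n) = 3·5^n − 2·6^n.

Base cases: T(0) = 1 and 3·5^0 − 2·6^0 = 1; T(1) = 3 and 3·5^1 − 2·6^1 = 3.
Assume T(j) = 3·5^j − 2·6^j for all 0 ≤ j ≤ m, where m ≥ 1.
Then T(m+1) = 11T(m) − 30T(m−1) = 11·(3·5^m − 2·6^m) − 30·(3·5^{m−1} − 2·6^{m−1}) = 3·(11·5 − 30)5^{m−1} − 2·(11·6 − 30)6^{m−1} = 75·5^{m−1} − 72·6^{m−1} = 3·5^{m+1} − 2·6^{m+1}.
By strong induction, T(n) = 3·5^n − 2·6^n for all n ≥ 0.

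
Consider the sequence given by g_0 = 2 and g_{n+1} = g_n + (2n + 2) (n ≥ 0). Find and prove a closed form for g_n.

Claim: g_n = n^2 + n + 2.

Base case: g_0 = 2, and 0^2 + 0 + 2 = 2.
Assume g_j = j^2 + j + 2.
Then g_{j+1} = g_j + (2j + 2) = (j^2 + j + 2) + (2j + 2) = j^2 + 3j + 4,
and (j+1)^2 + (j+1) + 2 = j^2 + 3j + 4.
This completes the inductive step, so g_n = n^2 + n + 2 for all n ≥ 0.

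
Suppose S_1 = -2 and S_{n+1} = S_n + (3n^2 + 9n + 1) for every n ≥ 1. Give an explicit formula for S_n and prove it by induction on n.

Claim: S_n = n^3 + 3n^2 − 3n − 3.

Base case: S_1 = -2, and 1^3 + 3·1^2 − 3·1 − 3 = -2.
Assume S_j = j^3 + 3j^2 − 3j − 3.
Then S_{j+1} = S_j + (3j^2 + 9j + 1) = (j^3 + 3j^2 − 3j − 3) + (3j^2 + 9j + 1) = j^3 + 6j^2 + 6j − 2,
and (j+1)^3 + 3·(j+1)^2 − 3·(j+1) − 3 = j^3 + 6j^2 + 6j − 2.
This completes the inductive step, so S_n = n^3 + 3n^2 − 3n − 3 for all n ≥ 1.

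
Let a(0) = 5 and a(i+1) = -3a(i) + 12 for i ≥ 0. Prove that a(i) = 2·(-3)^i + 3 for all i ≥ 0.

Base case: a(0) = 5, and 2·(-3)^0 + 3 = 2 + 3 = 5.
Assume a(m) = 2·(-3)^m + 3 for some m ≥ 0.
Then a(m+1) = -3a(m) + 12 = -3·(2·(-3)^m + 3) + 12 = -6·(-3)^m − 9 + 12 = 2·(-3)^{m+1} + 3.
Hence a(i) = 2·(-3)^i + 3 for every i ≥ 0, by induction.

a(i) = 2·(-3)^i + 3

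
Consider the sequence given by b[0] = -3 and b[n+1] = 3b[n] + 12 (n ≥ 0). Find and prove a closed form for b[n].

Claim: b[n] = 3^{n+1} − 6.

Base case: b[0] = -3, and 3^{0+1} − 6 = 3 − 6 = -3.
Assume b[m] = 3^{m+1} − 6 for some m ≥ 0.
Then b[m+1] = 3b[m] + 12 = 3·(3^{m+1} − 6) + 12 = 3^{m+2} − 18 + 12 = 3^{m+2} − 6.
This completes the inductive step, so b[n] = 3^{n+1} − 6 for all n ≥ 0.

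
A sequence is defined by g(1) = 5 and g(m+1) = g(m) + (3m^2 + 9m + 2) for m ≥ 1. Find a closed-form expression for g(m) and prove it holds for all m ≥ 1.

Claim: g(m) = m^3 + 3m^2 − 2m + 3.

Base case: g(1) = 5, and 1^3 + 3·1^2 − 2·1 + 3 = 5.
Assume g(k) = k^3 + 3k^2 − 2k + 3.
Then g(k+1) = g(k) + (3k^2 + 9k + 2) = (k^3 + 3k^2 − 2k + 3) + (3k^2 + 9k + 2) = k^3 + 6k^2 + 7k + 5,
and (k+1)^3 + 3·(k+1)^2 − 2·(k+1) + 3 = k^3 + 6k^2 + 7k + 5.
This completes the inductive step, so g(m) = m^3 + 3m^2 − 2m + 3 for all m ≥ 1.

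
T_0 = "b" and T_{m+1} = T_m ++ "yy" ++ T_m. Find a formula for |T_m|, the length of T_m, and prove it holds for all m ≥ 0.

Claim: |T_m| = 3·2^m − 2.

Base case: |T_0| = 1, and 3·2^0 − 2 = 1.
Assume |T_j| = 3·2^j − 2.
Then |T_{j+1}| = |T_j| + 2 + |T_j| = 2|T_j| + 2 = 2(3·2^j − 2) + 2 = 3·2^{j+1} − 4 + 2 = 3·2^{j+1} − 2.
Hence |T_m| = 3·2^m − 2 for every m ≥ 0, by induction.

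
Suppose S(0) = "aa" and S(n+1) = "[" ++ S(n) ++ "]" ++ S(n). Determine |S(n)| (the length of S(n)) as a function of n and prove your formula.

Claim: |S(n)| = 2^{n+2} − 2.

Base case: |S(0)| = 2, and 2^{0+2} − 2 = 2.
Assume |S(m)| = 2^{m+2} − 2.
Then |S(m+1)| = 1 + |S(m)| + 1 + |S(m)| = 2|S(m)| + 2 = 2(2^{m+2} − 2) + 2 = 2^{m+3} − 4 + 2 = 2^{m+3} − 2.
Hence |S(n)| = 2^{n+2} − 2 for every n ≥ 0, by induction.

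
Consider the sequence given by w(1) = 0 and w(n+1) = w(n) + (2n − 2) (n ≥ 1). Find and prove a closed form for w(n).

Claim: w(n) = n^2 − 3n + 2.

Base case: w(1) = 0, and 1^2 − 3·1 + 2 = 0.
Assume w(k) = k^2 − 3k + 2.
Then w(k+1) = w(k) + (2k − 2) = (k^2 − 3k + 2) + (2k − 2) = k^2 − k,
and (k+1)^2 − 3·(k+1) + 2 = k^2 − k.
This completes the inductive step, so w(n) = n^2 − 3n + 2 for all n ≥ 1.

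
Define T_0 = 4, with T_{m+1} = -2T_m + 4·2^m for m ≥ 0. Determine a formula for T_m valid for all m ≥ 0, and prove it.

Claim: T_m = 3·(-2)^m + 2^m.

Base case: T_0 = 4, and 3·(-2)^0 + 2^0 = 3 + 1 = 4.
Assume T_k = 3·(-2)^k + 2^k for some k ≥ 0.
Then T_{k+1} = -2T_k + 4·2^k = -2·(3·(-2)^k + 2^k) + 4·2^k = 3·(-2)^{k+1} − 2·2^k + 4·2^k = 3·(-2)^{k+1} + 2·2^k = 3·(-2)^{k+1} + 2^{k+1}.
By induction, T_m = 3·(-2)^m + 2^m for all m ≥ 0.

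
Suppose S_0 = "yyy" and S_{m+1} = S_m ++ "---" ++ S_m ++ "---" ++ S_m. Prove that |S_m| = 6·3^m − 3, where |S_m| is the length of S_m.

Base case: |S_0| = 3, and 6·3^0 − 3 = 3.
Assume |S_k| = 6·3^k − 3.
Then |S_{k+1}| = 3|S_k| + 6 = 3(6·3^k − 3) + 6 = 6·3^{k+1} − 9 + 6 = 6·3^{k+1} − 3.
Hence |S_m| = 6·3^m − 3 for every m ≥ 0, by induction.

|S_m| = 6·3^m − 3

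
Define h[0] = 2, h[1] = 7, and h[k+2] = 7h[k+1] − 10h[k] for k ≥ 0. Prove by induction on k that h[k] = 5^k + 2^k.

Base cases: h[0] = 2 and 5^0 + 2^0 = 2; h[1] = 7 and 5^1 + 2^1 = 7.
Assume h[i] = 5^i + 2^i for all 0 ≤ i ≤ j, where j ≥ 1.
Then h[j+1] = 7h[j] − 10h[j−1] = 7·(5^j + 2^j) − 10·(5^{j−1} + 2^{j−1}) = (7·5 − 10)5^{j−1} + (7·2 − 10)2^{j−1} = 25·5^{j−1} + 4·2^{j−1} = 5^{j+1} + 2^{j+1}.
This completes the inductive step, so h[k] = 5^k + 2^k for all k ≥ 0.

h[k] = 5^k + 2^k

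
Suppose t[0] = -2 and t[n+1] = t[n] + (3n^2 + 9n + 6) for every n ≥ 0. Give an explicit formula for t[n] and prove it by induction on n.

Claim: t[n] = n^3 + 3n^2 + 2n − 2.

Base case: t[0] = -2, and 0^3 + 3·0^2 + 2·0 − 2 = -2.
Assume t[k] = k^3 + 3k^2 + 2k − 2.
Then t[k+1] = t[k] + (3k^2 + 9k + 6) = (k^3 + 3k^2 + 2k − 2) + (3k^2 + 9k + 6) = k^3 + 6k^2 + 11k + 4,
and (k+1)^3 + 3·(k+1)^2 + 2·(k+1) − 2 = k^3 + 6k^2 + 11k + 4.
Hence t[n] = n^3 + 3n^2 + 2n − 2 for every n ≥ 0, by induction.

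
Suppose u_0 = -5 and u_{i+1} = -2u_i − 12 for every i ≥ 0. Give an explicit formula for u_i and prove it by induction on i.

Claim: u_i = -(-2)^i − 4.

Base case: u_0 = -5, and -(-2)^0 − 4 = -1 − 4 = -5.
Assume u_j = -(-2)^j − 4 for some j ≥ 0.
Then u_{j+1} = -2u_j − 12 = -2·(-(-2)^j − 4) − 12 = 2·(-2)^j + 8 − 12 = -(-2)^{j+1} − 4.
This completes the inductive step, so u_i = -(-2)^i − 4 for all i ≥ 0.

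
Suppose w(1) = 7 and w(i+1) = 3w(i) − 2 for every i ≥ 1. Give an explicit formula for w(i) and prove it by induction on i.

Claim: w(i) = 2·3^i + 1.

Base case: w(1) = 7, and 2·3^1 + 1 = 6 + 1 = 7.
Assume w(j) = 2·3^j + 1 for some j ≥ 1.
Then w(j+1) = 3w(j) − 2 = 3·(2·3^j + 1) − 2 = 6·3^j + 3 − 2 = 2·3^{j+1} + 1.
Hence w(i) = 2·3^i + 1 for every i ≥ 1, by induction.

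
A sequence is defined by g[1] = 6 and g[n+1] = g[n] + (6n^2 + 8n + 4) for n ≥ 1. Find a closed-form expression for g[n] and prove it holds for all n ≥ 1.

Claim: g[n] = 2n^3 + n^2 + n + 2.

Base case: g[1] = 6, and 2·1^3 + 1^2 + 1 + 2 = 6.
Assume g[m] = 2m^3 + m^2 + m + 2.
Then g[m+1] = g[m] + (6m^2 + 8m + 4) = (2m^3 + m^2 + m + 2) + (6m^2 + 8m + 4) = 2m^3 + 7m^2 + 9m + 6,
and 2·(m+1)^3 + (m+1)^2 + (m+1) + 2 = 2m^3 + 7m^2 + 9m + 6.
By induction, g[n] = 2n^3 + n^2 + n + 2 for all n ≥ 1.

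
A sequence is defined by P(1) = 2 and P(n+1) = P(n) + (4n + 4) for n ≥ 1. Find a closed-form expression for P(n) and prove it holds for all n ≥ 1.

Claim: P(n) = 2n^2 + 2n − 2.

Base case: P(1) = 2, and 2·1^2 + 2·1 − 2 = 2.
Assume P(k) = 2k^2 + 2k − 2.
Then P(k+1) = P(k) + (4k + 4) = (2k^2 + 2k − 2) + (4k + 4) = 2k^2 + 6k + 2,
and 2·(k+1)^2 + 2·(k+1) − 2 = 2k^2 + 6k + 2.
This completes the inductive step, so P(n) = 2n^2 + 2n − 2 for all n ≥ 1.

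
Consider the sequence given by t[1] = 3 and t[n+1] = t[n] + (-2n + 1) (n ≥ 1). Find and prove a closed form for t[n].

Claim: t[n] = -n^2 + 2n + 2.

Base case: t[1] = 3, and -1^2 + 2·1 + 2 = 3.
Assume t[m] = -m^2 + 2m + 2.
Then t[m+1] = t[m] + (-2m + 1) = (-m^2 + 2m + 2) + (-2m + 1) = -m^2 + 3,
and -(m+1)^2 + 2·(m+1) + 2 = -m^2 + 3.
By induction, t[n] = -n^2 + 2n + 2 for all n ≥ 1.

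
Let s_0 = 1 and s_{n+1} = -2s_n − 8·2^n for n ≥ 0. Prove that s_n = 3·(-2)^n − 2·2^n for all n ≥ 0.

Base case: s_0 = 1, and 3·(-2)^0 − 2·2^0 = 3 − 2 = 1.
Assume s_j = 3·(-2)^j − 2·2^j for some j ≥ 0.
Then s_{j+1} = -2s_j − 8·2^j = -2·(3·(-2)^j − 2·2^j) − 8·2^j = 3·(-2)^{j+1} + 4·2^j − 8·2^j = 3·(-2)^{j+1} − 4·2^j = 3·(-2)^{j+1} − 2·2^{j+1}.
This completes the inductive step, so s_n = 3·(-2)^n − 2·2^n for all n ≥ 0.

s_n = 3·(-2)^n − 2·2^n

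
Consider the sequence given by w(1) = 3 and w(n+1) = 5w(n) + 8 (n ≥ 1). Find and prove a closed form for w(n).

Claim: w(n) = 5^n − 2.

Base case: w(1) = 3, and 5^1 − 2 = 5 − 2 = 3.
Assume w(m) = 5^m − 2 for some m ≥ 1.
Then w(m+1) = 5w(m) + 8 = 5·(5^m − 2) + 8 = 5^{m+1} − 10 + 8 = 5^{m+1} − 2.
Hence w(n) = 5^n − 2 for every n ≥ 1, by induction.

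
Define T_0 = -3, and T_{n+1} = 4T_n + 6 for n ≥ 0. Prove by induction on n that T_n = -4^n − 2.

Base case: T_0 = -3, and -4^0 − 2 = -1 − 2 = -3.
Assume T_k = -4^k − 2 for some k ≥ 0.
Then T_{k+1} = 4T_k + 6 = 4·(-4^k − 2) + 6 = -4^{k+1} − 8 + 6 = -4^{k+1} − 2.
By induction, T_n = -4^n − 2 for all n ≥ 0.

T_n = -4^n − 2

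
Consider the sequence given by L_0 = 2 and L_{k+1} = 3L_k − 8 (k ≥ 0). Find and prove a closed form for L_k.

Claim: L_k = -2·3^k + 4.

Base case: L_0 = 2, and -2·3^0 + 4 = -2 + 4 = 2.
Assume L_m = -2·3^m + 4 for some m ≥ 0.
Then L_{m+1} = 3L_m − 8 = 3·(-2·3^m + 4) − 8 = -6·3^m + 12 − 8 = -2·3^{m+1} + 4.
Hence L_k = -2·3^k + 4 for every k ≥ 0, by induction.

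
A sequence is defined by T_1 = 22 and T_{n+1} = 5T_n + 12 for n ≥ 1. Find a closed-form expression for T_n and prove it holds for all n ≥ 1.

Claim: T_n = 5^{n+1} − 3.

Base case: T_1 = 22, and 5^{1+1} − 3 = 25 − 3 = 22.
Assume T_r = 5^{r+1} − 3 for some r ≥ 1.
Then T_{r+1} = 5T_r + 12 = 5·(5^{r+1} − 3) + 12 = 5^{r+2} − 15 + 12 = 5^{r+2} − 3.
So the formula holds for r+1, and by induction T_n = 5^{n+1} − 3 for all n ≥ 1.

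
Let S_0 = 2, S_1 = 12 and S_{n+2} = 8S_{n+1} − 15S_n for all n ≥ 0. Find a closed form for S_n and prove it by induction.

Claim: S_n = 3·5^n − 3^n.

Base cases: S_0 = 2 and 3·5^0 − 3^0 = 2; S_1 = 12 and 3·5^1 − 3^1 = 12.
Assume S_i = 3·5^i − 3^i for all 0 ≤ i ≤ j, where j ≥ 1.
Then S_{j+1} = 8S_j − 15S_{j−1} = 8·(3·5^j − 3^j) − 15·(3·5^{j−1} − 3^{j−1}) = 3·(8·5 − 15)5^{j−1} − (8·3 − 15)3^{j−1} = 75·5^{j−1} − 9·3^{j−1} = 3·5^{j+1} − 3^{j+1}.
By strong induction, S_n = 3·5^n − 3^n for all n ≥ 0.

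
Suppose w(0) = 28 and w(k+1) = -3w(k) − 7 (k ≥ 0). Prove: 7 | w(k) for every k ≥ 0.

Base case: w(0) = 28 = 7·4, so 7 | w(0).
Assume 7 | w(m), so w(m) = 7t for some integer t.
Then w(m+1) = -3w(m) − 7 = -3·(7t) − 7 = 7(-3t − 1), so 7 | w(m+1).
By induction, 7 | w(k) for all k ≥ 0.

7 | w(k)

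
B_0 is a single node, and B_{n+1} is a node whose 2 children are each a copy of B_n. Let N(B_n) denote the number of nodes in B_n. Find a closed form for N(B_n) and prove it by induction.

Claim: N(B_n) = 2^{n+1} − 1.

Base case: N(B_0) = 1, and 2^{0+1} − 1 = 1.
Assume N(B_r) = 2^{r+1} − 1.
Then N(B_{r+1}) = 1 + 2N(B_r) = 1 + 2(2^{r+1} − 1) = 2^{r+2} − 2 + 1 = 2^{r+2} − 1.
This completes the inductive step, so N(B_n) = 2^{n+1} − 1 for all n ≥ 0.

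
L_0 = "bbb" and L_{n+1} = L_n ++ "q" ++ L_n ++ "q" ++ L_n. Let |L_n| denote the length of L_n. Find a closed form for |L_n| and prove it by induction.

Claim: |L_n| = 4·3^n − 1.

Base case: |L_0| = 3, and 4·3^0 − 1 = 3.
Assume |L_k| = 4·3^k − 1.
Then |L_{k+1}| = 3|L_k| + 2 = 3(4·3^k − 1) + 2 = 4·3^{k+1} − 3 + 2 = 4·3^{k+1} − 1.
This completes the inductive step, so |L_n| = 4·3^n − 1 for all n ≥ 0.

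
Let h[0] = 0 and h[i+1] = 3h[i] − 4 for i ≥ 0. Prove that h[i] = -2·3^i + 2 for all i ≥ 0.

Base case: h[0] = 0, and -2·3^0 + 2 = -2 + 2 = 0.
Assume h[r] = -2·3^r + 2 for some r ≥ 0.
Then h[r+1] = 3h[r] − 4 = 3·(-2·3^r + 2) − 4 = -6·3^r + 6 − 4 = -2·3^{r+1} + 2.
This completes the inductive step, so h[i] = -2·3^i + 2 for all i ≥ 0.

h[i] = -2·3^i + 2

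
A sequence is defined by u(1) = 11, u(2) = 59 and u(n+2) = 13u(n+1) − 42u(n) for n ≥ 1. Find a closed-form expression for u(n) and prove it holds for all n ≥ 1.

Claim: u(n) = 3·6^n − 7^n.

Base cases: u(1) = 11 and 3·6^1 − 7^1 = 11; u(2) = 59 and 3·6^2 − 7^2 = 59.
Assume u(j) = 3·6^j − 7^j for all 1 ≤ j ≤ m, where m ≥ 2.
Then u(m+1) = 13u(m) − 42u(m−1) = 13·(3·6^m − 7^m) − 42·(3·6^{m−1} − 7^{m−1}) = 3·(13·6 − 42)6^{m−1} − (13·7 − 42)7^{m−1} = 108·6^{m−1} − 49·7^{m−1} = 3·6^{m+1} − 7^{m+1}.
By strong induction, u(n) = 3·6^n − 7^n for all n ≥ 1.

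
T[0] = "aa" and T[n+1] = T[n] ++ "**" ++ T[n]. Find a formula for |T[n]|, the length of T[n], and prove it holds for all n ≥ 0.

Claim: |T[n]| = 2^{n+2} − 2.

Base case: |T[0]| = 2, and 2^{0+2} − 2 = 2.
Assume |T[r]| = 2^{r+2} − 2.
Then |T[r+1]| = |T[r]| + 2 + |T[r]| = 2|T[r]| + 2 = 2(2^{r+2} − 2) + 2 = 2^{r+3} − 4 + 2 = 2^{r+3} − 2.
By induction, |T[n]| = 2^{n+2} − 2 for all n ≥ 0.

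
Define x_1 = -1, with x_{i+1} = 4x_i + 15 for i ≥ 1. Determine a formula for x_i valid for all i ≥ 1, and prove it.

Claim: x_i = 4^i − 5.

Base case: x_1 = -1, and 4^1 − 5 = 4 − 5 = -1.
Assume x_j = 4^j − 5 for some j ≥ 1.
Then x_{j+1} = 4x_j + 15 = 4·(4^j − 5) + 15 = 4^{j+1} − 20 + 15 = 4^{j+1} − 5.
Hence x_i = 4^i − 5 for every i ≥ 1, by induction.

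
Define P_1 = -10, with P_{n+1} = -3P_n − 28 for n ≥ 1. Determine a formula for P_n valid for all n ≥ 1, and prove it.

Claim: P_n = (-3)^n − 7.

Base case: P_1 = -10, and (-3)^1 − 7 = -3 − 7 = -10.
Assume P_m = (-3)^m − 7 for some m ≥ 1.
Then P_{m+1} = -3P_m − 28 = -3·((-3)^m − 7) − 28 = -3·(-3)^m + 21 − 28 = (-3)^{m+1} − 7.
Hence P_n = (-3)^n − 7 for every n ≥ 1, by induction.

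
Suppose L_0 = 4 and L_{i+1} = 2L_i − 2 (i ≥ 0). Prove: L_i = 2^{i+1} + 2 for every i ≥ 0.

Base case: L_0 = 4, and 2^{0+1} + 2 = 2 + 2 = 4.
Assume L_j = 2^{j+1} + 2 for some j ≥ 0.
Then L_{j+1} = 2L_j − 2 = 2·(2^{j+1} + 2) − 2 = 2^{j+2} + 4 − 2 = 2^{j+2} + 2.
By induction, L_i = 2^{i+1} + 2 for all i ≥ 0.

L_i = 2^{i+1} + 2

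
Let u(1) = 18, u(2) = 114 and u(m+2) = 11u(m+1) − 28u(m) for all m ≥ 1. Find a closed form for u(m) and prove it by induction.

Claim: u(m) = 2·7^m + 4^m.

Base cases: u(1) = 18 and 2·7^1 + 4^1 = 18; u(2) = 114 and 2·7^2 + 4^2 = 114.
Assume u(i) = 2·7^i + 4^i for all 1 ≤ i ≤ j, where j ≥ 2.
Then u(j+1) = 11u(j) − 28u(j−1) = 11·(2·7^j + 4^j) − 28·(2·7^{j−1} + 4^{j−1}) = 2·(11·7 − 28)7^{j−1} + (11·4 − 28)4^{j−1} = 98·7^{j−1} + 16·4^{j−1} = 2·7^{j+1} + 4^{j+1}.
Hence u(m) = 2·7^m + 4^m for every m ≥ 1, by strong induction.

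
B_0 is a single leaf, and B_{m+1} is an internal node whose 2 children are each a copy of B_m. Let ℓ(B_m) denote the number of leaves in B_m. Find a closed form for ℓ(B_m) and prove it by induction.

Claim: ℓ(B_m) = 2^m.

Base case: ℓ(B_0) = 1, and 2^0 = 1.
Assume ℓ(B_r) = 2^r.
Then ℓ(B_{r+1}) = 2·ℓ(B_r) = 2·2^r = 2^{r+1}.
By induction, ℓ(B_m) = 2^m for all m ≥ 0.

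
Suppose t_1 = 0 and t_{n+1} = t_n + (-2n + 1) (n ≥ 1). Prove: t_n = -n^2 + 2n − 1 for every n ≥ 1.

Base case: t_1 = 0, and -1^2 + 2·1 − 1 = 0.
Assume t_r = -r^2 + 2r − 1.
Then t_{r+1} = t_r + (-2r + 1) = (-r^2 + 2r − 1) + (-2r + 1) = -r^2,
and -(r+1)^2 + 2·(r+1) − 1 = -r^2.
Hence t_n = -n^2 + 2n − 1 for every n ≥ 1, by induction.

t_n = -n^2 + 2n − 1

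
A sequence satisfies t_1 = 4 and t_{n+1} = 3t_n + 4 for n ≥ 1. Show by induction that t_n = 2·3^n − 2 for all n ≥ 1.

Base case: t_1 = 4, and 2·3^1 − 2 = 6 − 2 = 4.
Assume t_j = 2·3^j − 2 for some j ≥ 1.
Then t_{j+1} = 3t_j + 4 = 3·(2·3^j − 2) + 4 = 6·3^j − 6 + 4 = 2·3^{j+1} − 2.
By induction, t_n = 2·3^n − 2 for all n ≥ 1.

t_n = 2·3^n − 2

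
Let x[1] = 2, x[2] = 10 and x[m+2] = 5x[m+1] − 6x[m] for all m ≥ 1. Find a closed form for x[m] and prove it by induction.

Claim: x[m] = 2·3^m − 2·2^m.

Base cases: x[1] = 2 and 2·3^1 − 2·2^1 = 2; x[2] = 10 and 2·3^2 − 2·2^2 = 10.
Assume x[j] = 2·3^j − 2·2^j for all 1 ≤ j ≤ r, where r ≥ 2.
Then x[r+1] = 5x[r] − 6x[r−1] = 5·(2·3^r − 2·2^r) − 6·(2·3^{r−1} − 2·2^{r−1}) = 2·(5·3 − 6)3^{r−1} − 2·(5·2 − 6)2^{r−1} = 18·3^{r−1} − 8·2^{r−1} = 2·3^{r+1} − 2·2^{r+1}.
So the formula holds for r+1, and by strong induction x[m] = 2·3^m − 2·2^m for all m ≥ 1.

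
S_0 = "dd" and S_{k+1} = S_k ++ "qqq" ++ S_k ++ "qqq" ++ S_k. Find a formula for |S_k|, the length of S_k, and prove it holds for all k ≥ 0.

Claim: |S_k| = 5·3^k − 3.

Base case: |S_0| = 2, and 5·3^0 − 3 = 2.
Assume |S_m| = 5·3^m − 3.
Then |S_{m+1}| = 3|S_m| + 6 = 3(5·3^m − 3) + 6 = 5·3^{m+1} − 9 + 6 = 5·3^{m+1} − 3.
This completes the inductive step, so |S_k| = 5·3^k − 3 for all k ≥ 0.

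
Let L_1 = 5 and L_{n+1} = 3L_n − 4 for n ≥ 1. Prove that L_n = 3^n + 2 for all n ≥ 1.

Base case: L_1 = 5, and 3^1 + 2 = 3 + 2 = 5.
Assume L_k = 3^k + 2 for some k ≥ 1.
Then L_{k+1} = 3L_k − 4 = 3·(3^k + 2) − 4 = 3^{k+1} + 6 − 4 = 3^{k+1} + 2.
Hence L_n = 3^n + 2 for every n ≥ 1, by induction.

L_n = 3^n + 2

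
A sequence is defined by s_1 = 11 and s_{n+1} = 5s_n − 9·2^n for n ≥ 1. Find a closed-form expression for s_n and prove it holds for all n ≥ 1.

Claim: s_n = 5^n + 3·2^n.

Base case: s_1 = 11, and 5^1 + 3·2^1 = 5 + 6 = 11.
Assume s_k = 5^k + 3·2^k for some k ≥ 1.
Then s_{k+1} = 5s_k − 9·2^k = 5·(5^k + 3·2^k) − 9·2^k = 5^{k+1} + 15·2^k − 9·2^k = 5^{k+1} + 6·2^k = 5^{k+1} + 3·2^{k+1}.
By induction, s_n = 5^n + 3·2^n for all n ≥ 1.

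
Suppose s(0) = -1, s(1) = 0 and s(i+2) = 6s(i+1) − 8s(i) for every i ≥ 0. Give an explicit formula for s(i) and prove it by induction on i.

Claim: s(i) = 4^i − 2·2^i.

Base cases: s(0) = -1 and 4^0 − 2·2^0 = -1; s(1) = 0 and 4^1 − 2·2^1 = 0.
Assume s(j) = 4^j − 2·2^j for all 0 ≤ j ≤ r, where r ≥ 1.
Then s(r+1) = 6s(r) − 8s(r−1) = 6·(4^r − 2·2^r) − 8·(4^{r−1} − 2·2^{r−1}) = (6·4 − 8)4^{r−1} − 2·(6·2 − 8)2^{r−1} = 16·4^{r−1} − 8·2^{r−1} = 4^{r+1} − 2·2^{r+1}.
This completes the inductive step, so s(i) = 4^i − 2·2^i for all i ≥ 0.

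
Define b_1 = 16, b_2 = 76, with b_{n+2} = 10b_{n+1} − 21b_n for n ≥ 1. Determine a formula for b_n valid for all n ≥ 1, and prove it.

Claim: b_n = 3·3^n + 7^n.

Base cases: b_1 = 16 and 3·3^1 + 7^1 = 16; b_2 = 76 and 3·3^2 + 7^2 = 76.
Assume b_j = 3·3^j + 7^j for all 1 ≤ j ≤ m, where m ≥ 2.
Then b_{m+1} = 10b_m − 21b_{m−1} = 10·(3·3^m + 7^m) − 21·(3·3^{m−1} + 7^{m−1}) = 3·(10·3 − 21)3^{m−1} + (10·7 − 21)7^{m−1} = 27·3^{m−1} + 49·7^{m−1} = 3·3^{m+1} + 7^{m+1}.
By strong induction, b_n = 3·3^n + 7^n for all n ≥ 1.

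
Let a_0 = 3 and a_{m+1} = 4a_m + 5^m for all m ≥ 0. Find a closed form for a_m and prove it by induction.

Claim: a_m = 2·4^m + 5^m.

Base case: a_0 = 3, and 2·4^0 + 5^0 = 2 + 1 = 3.
Assume a_k = 2·4^k + 5^k for some k ≥ 0.
Then a_{k+1} = 4a_k + 5^k = 4·(2·4^k + 5^k) + 5^k = 2·4^{k+1} + 4·5^k + 5^k = 2·4^{k+1} + 5·5^k = 2·4^{k+1} + 5^{k+1}.
Hence a_m = 2·4^m + 5^m for every m ≥ 0, by induction.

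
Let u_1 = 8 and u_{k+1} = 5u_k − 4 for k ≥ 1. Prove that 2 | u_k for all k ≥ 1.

Base case: u_1 = 8 = 2·4, so 2 | u_1.
Assume 2 | u_j, so u_j = 2t for some integer t.
Then u_{j+1} = 5u_j − 4 = 5·(2t) − 4 = 2(5t − 2), so 2 | u_{j+1}.
This completes the inductive step, so 2 | u_k for all k ≥ 1.

2 | u_k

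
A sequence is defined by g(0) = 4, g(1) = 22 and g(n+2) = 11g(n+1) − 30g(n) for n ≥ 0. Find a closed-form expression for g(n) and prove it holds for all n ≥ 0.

Claim: g(n) = 2·5^n + 2·6^n.

Base cases: g(0) = 4 and 2·5^0 + 2·6^0 = 4; g(1) = 22 and 2·5^1 + 2·6^1 = 22.
Assume g(j) = 2·5^j + 2·6^j for all 0 ≤ j ≤ r, where r ≥ 1.
Then g(r+1) = 11g(r) − 30g(r−1) = 11·(2·5^r + 2·6^r) − 30·(2·5^{r−1} + 2·6^{r−1}) = 2·(11·5 − 30)5^{r−1} + 2·(11·6 − 30)6^{r−1} = 50·5^{r−1} + 72·6^{r−1} = 2·5^{r+1} + 2·6^{r+1}.
By strong induction, g(n) = 2·5^n + 2·6^n for all n ≥ 0.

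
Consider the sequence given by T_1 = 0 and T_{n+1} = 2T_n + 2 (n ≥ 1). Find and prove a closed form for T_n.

Claim: T_n = 2^n − 2.

Base case: T_1 = 0, and 2^1 − 2 = 2 − 2 = 0.
Assume T_k = 2^k − 2 for some k ≥ 1.
Then T_{k+1} = 2T_k + 2 = 2·(2^k − 2) + 2 = 2^{k+1} − 4 + 2 = 2^{k+1} − 2.
Hence T_n = 2^n − 2 for every n ≥ 1, by induction.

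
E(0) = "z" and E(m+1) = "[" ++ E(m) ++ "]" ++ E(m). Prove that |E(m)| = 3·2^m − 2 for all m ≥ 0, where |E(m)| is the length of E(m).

Base case: |E(0)| = 1, and 3·2^0 − 2 = 1.
Assume |E(j)| = 3·2^j − 2.
Then |E(j+1)| = 1 + |E(j)| + 1 + |E(j)| = 2|E(j)| + 2 = 2(3·2^j − 2) + 2 = 3·2^{j+1} − 4 + 2 = 3·2^{j+1} − 2.
By induction, |E(m)| = 3·2^m − 2 for all m ≥ 0.

|E(m)| = 3·2^m − 2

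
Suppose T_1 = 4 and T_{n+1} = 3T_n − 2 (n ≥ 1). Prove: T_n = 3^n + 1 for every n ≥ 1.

Base case: T_1 = 4, and 3^1 + 1 = 3 + 1 = 4.
Assume T_r = 3^r + 1 for some r ≥ 1.
Then T_{r+1} = 3T_r − 2 = 3·(3^r + 1) − 2 = 3^{r+1} + 3 − 2 = 3^{r+1} + 1.
Hence T_n = 3^n + 1 for every n ≥ 1, by induction.

T_n = 3^n + 1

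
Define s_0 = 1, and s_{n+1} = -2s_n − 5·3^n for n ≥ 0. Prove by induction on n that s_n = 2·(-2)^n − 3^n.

Base case: s_0 = 1, and 2·(-2)^0 − 3^0 = 2 − 1 = 1.
Assume s_r = 2·(-2)^r − 3^r for some r ≥ 0.
Then s_{r+1} = -2s_r − 5·3^r = -2·(2·(-2)^r − 3^r) − 5·3^r = 2·(-2)^{r+1} + 2·3^r − 5·3^r = 2·(-2)^{r+1} − 3·3^r = 2·(-2)^{r+1} − 3^{r+1}.
Hence s_n = 2·(-2)^n − 3^n for every n ≥ 0, by induction.

s_n = 2·(-2)^n − 3^n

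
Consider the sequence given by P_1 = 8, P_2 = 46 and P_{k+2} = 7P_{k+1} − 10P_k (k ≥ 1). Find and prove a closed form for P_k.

Claim: P_k = 2·5^k − 2^k.

Base cases: P_1 = 8 and 2·5^1 − 2^1 = 8; P_2 = 46 and 2·5^2 − 2^2 = 46.
Assume P_i = 2·5^i − 2^i for all 1 ≤ i ≤ j, where j ≥ 2.
Then P_{j+1} = 7P_j − 10P_{j−1} = 7·(2·5^j − 2^j) − 10·(2·5^{j−1} − 2^{j−1}) = 2·(7·5 − 10)5^{j−1} − (7·2 − 10)2^{j−1} = 50·5^{j−1} − 4·2^{j−1} = 2·5^{j+1} − 2^{j+1}.
This completes the inductive step, so P_k = 2·5^k − 2^k for all k ≥ 1.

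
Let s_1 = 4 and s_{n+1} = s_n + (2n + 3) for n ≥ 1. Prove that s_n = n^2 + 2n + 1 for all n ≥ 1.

Base case: s_1 = 4, and 1^2 + 2·1 + 1 = 4.
Assume s_m = m^2 + 2m + 1.
Then s_{m+1} = s_m + (2m + 3) = (m^2 + 2m + 1) + (2m + 3) = m^2 + 4m + 4,
and (m+1)^2 + 2·(m+1) + 1 = m^2 + 4m + 4.
This completes the inductive step, so s_n = n^2 + 2n + 1 for all n ≥ 1.

s_n = n^2 + 2n + 1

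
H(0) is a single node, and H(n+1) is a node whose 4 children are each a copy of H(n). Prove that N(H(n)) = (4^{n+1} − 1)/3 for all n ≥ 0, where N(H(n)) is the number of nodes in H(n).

Base case: N(H(0)) = 1, and (4^{0+1} − 1)/3 = 1.
Assume N(H(k)) = (4^{k+1} − 1)/3.
Then N(H(k+1)) = 1 + 4N(H(k)) = 1 + 4·(4^{k+1} − 1)/3 = 1 + (4^{k+2} − 4)/3 = (3 + 4^{k+2} − 4)/3 = (4^{k+2} − 1)/3.
This completes the inductive step, so N(H(n)) = (4^{n+1} − 1)/3 for all n ≥ 0.

N(H(n)) = (4^{n+1} − 1)/3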